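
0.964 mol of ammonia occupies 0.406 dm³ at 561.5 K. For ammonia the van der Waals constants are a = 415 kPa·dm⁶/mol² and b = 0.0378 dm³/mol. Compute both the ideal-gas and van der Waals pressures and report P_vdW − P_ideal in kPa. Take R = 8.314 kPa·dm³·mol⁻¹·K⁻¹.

Ideal: P_ideal = nRT/V = (0.964)(8.314)(561.5)/0.406 = 11084.4 kPa
vdW: P = nRT/(V − nb) − a n²/V² = 4500.25/0.369561 − 385.658/0.164836 = 12177.3 − 2339.65 = 9837.7 kPa
ΔP = 9837.7 − 11084.4 = -1247 kPa

ΔP ≈ -1247 kPa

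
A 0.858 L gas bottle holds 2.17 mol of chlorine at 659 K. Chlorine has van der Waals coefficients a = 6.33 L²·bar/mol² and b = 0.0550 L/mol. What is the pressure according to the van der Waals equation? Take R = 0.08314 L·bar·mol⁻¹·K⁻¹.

P = nRT/(V − nb) − a n²/V²
nRT/(V − nb) = (2.17)(0.08314)(659)/(0.858 − 2.17×0.0550) = 118.89/0.73865 = 160.96 bar
a n²/V² = (6.33)(2.17)²/(0.858)² = 40.490 bar
P = 160.96 − 40.490 = 120.5 bar

P ≈ 120.5 bar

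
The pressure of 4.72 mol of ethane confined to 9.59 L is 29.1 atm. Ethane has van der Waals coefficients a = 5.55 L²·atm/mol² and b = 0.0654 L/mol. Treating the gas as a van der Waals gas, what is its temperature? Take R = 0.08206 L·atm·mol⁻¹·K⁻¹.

T ≈ 729.5 K

T = (P + a n²/V²)(V − nb)/(nR)
P + a n²/V² = 29.1 + (5.55)(4.72)²/(9.59)² = 30.444 atm
V − nb = 9.59 − (4.72)(0.0654) = 9.2813 L
T = (30.444)(9.2813)/((4.72)(0.08206)) = 729.5 K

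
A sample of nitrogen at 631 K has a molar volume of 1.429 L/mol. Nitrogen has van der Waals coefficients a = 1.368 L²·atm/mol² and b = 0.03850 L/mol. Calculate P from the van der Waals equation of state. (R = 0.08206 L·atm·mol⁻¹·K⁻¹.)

P = RT/(V_m − b) − a/V_m²
RT/(V_m − b) = (0.08206)(631)/(1.429 − 0.03850) = 51.780/1.3905 = 37.238 atm
a/V_m² = 1.368/(1.429)² = 0.66992 atm
P = 37.238 − 0.66992 = 36.57 atm

P ≈ 36.57 atm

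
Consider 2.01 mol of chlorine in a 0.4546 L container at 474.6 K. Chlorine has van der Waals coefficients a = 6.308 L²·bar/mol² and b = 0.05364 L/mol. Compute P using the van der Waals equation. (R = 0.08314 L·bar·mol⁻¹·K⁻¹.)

P ≈ 105.4 bar

P = nRT/(V − nb) − a n²/V²
nRT/(V − nb) = (2.01)(0.08314)(474.6)/(0.4546 − 2.01×0.05364) = 79.311/0.34678 = 228.71 bar
a n²/V² = (6.308)(2.01)²/(0.4546)² = 123.32 bar
P = 228.71 − 123.32 = 105.4 bar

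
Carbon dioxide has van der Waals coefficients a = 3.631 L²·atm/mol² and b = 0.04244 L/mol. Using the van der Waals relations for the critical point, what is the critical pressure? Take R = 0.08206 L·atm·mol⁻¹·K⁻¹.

For a van der Waals gas, P_c = a/(27b²).
P_c = 3.631/(27×(0.04244)²) = 3.631/0.048631 = 74.66 atm

P_c ≈ 74.66 atm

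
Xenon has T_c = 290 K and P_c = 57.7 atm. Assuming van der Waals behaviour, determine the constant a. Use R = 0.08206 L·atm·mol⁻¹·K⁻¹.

a ≈ 4.141 L²·atm/mol²

From T_c = 8a/(27Rb) and P_c = a/(27b²): a = 27 R² T_c²/(64 P_c).
a = 27×(0.08206)²×(290)²/(64×57.7) = 15291/3692.8 = 4.141 L²·atm/mol²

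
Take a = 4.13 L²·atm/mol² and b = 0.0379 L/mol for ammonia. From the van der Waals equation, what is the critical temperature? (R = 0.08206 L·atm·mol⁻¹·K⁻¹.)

T_c ≈ 393.5 K

For a van der Waals gas, T_c = 8a/(27Rb).
T_c = 8×4.13/(27×0.08206×0.0379) = 33.040/0.083972 = 393.5 K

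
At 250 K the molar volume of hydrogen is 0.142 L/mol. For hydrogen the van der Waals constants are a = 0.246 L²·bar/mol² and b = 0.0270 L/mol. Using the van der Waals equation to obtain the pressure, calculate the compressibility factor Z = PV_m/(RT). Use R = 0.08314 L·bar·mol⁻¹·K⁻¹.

Z ≈ 1.151

P = RT/(V_m − b) − a/V_m² = (0.08314)(250)/(0.142 − 0.0270) − 0.246/(0.142)²
  = 20.785/0.11500 − 12.200 = 180.74 − 12.200 = 168.54 bar
Z = PV_m/(RT) = (168.54)(0.142)/((0.08314)(250)) = 23.933/20.785 = 1.151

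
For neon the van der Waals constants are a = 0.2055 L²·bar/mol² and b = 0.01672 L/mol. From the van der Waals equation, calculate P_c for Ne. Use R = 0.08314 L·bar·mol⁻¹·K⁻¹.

For a van der Waals gas, P_c = a/(27b²).
P_c = 0.2055/(27×(0.01672)²) = 0.2055/0.0075481 = 27.23 bar

P_c ≈ 27.23 bar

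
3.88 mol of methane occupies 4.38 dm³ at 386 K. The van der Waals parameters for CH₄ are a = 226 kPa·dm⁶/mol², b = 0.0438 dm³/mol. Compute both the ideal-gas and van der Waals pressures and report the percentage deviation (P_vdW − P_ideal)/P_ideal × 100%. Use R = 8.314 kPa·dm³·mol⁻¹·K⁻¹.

-2.20 %

Ideal: P_ideal = nRT/V = (3.88)(8.314)(386)/4.38 = 2842.86 kPa
vdW: P = nRT/(V − nb) − a n²/V² = 12451.7/4.21006 − 3402.29/19.1844 = 2957.61 − 177.347 = 2780.26 kPa
% deviation = (2780.26 − 2842.86)/2842.86 × 100% = -2.20%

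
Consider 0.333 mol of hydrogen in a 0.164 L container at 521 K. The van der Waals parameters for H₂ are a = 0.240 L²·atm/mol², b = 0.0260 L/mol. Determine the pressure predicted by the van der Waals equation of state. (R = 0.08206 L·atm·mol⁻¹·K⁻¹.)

P = nRT/(V − nb) − a n²/V²
nRT/(V − nb) = (0.333)(0.08206)(521)/(0.164 − 0.333×0.0260) = 14.237/0.15534 = 91.651 atm
a n²/V² = (0.240)(0.333)²/(0.164)² = 0.98949 atm
P = 91.651 − 0.98949 = 90.66 atm

P ≈ 90.66 atm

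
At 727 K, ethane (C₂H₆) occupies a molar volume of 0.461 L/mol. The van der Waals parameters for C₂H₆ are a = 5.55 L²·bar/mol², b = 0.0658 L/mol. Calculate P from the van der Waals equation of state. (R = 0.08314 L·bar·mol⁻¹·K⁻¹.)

P ≈ 126.8 bar

P = RT/(V_m − b) − a/V_m²
RT/(V_m − b) = (0.08314)(727)/(0.461 − 0.0658) = 60.443/0.39520 = 152.94 bar
a/V_m² = 5.55/(0.461)² = 26.115 bar
P = 152.94 − 26.115 = 126.8 bar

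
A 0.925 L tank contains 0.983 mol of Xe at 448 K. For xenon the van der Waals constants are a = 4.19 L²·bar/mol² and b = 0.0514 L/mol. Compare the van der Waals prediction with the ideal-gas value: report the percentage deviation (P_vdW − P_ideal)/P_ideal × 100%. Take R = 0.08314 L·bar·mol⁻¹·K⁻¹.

Ideal: P_ideal = nRT/V = (0.983)(0.08314)(448)/0.925 = 39.5822 bar
vdW: P = nRT/(V − nb) − a n²/V² = 36.6135/0.874474 − 4.04875/0.855625 = 41.8692 − 4.73192 = 37.1373 bar
% deviation = (37.1373 − 39.5822)/39.5822 × 100% = -6.18%

-6.18 %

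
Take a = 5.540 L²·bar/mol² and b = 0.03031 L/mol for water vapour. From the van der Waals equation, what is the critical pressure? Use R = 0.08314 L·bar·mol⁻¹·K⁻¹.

P_c ≈ 223.3 bar

For a van der Waals gas, P_c = a/(27b²).
P_c = 5.540/(27×(0.03031)²) = 5.540/0.024805 = 223.3 bar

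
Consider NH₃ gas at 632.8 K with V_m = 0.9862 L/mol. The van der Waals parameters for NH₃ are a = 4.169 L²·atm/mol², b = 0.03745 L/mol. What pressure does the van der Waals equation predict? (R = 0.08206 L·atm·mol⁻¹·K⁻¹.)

P ≈ 50.45 atm

P = RT/(V_m − b) − a/V_m²
RT/(V_m − b) = (0.08206)(632.8)/(0.9862 − 0.03745) = 51.928/0.94875 = 54.733 atm
a/V_m² = 4.169/(0.9862)² = 4.2865 atm
P = 54.733 − 4.2865 = 50.45 atm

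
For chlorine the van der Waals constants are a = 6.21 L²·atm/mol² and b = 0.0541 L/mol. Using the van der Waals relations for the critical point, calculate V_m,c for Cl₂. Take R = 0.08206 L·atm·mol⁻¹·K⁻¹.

V_m,c ≈ 0.1623 L/mol

For a van der Waals gas, V_m,c = 3b.
V_m,c = 3×0.0541 = 0.1623 L/mol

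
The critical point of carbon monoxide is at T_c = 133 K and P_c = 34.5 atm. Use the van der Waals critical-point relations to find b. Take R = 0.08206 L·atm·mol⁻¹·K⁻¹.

From T_c = 8a/(27Rb) and P_c = a/(27b²): b = R T_c/(8 P_c).
b = (0.08206)(133)/(8×34.5) = 10.914/276.00 = 0.03954 L/mol

b ≈ 0.03954 L/mol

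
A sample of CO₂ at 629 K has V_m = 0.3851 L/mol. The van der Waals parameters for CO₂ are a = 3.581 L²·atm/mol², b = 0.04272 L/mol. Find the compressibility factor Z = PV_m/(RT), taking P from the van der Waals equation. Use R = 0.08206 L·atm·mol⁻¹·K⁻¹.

P = RT/(V_m − b) − a/V_m² = (0.08206)(629)/(0.3851 − 0.04272) − 3.581/(0.3851)²
  = 51.616/0.34238 − 24.147 = 150.76 − 24.147 = 126.61 atm
Z = PV_m/(RT) = (126.61)(0.3851)/((0.08206)(629)) = 48.758/51.616 = 0.9446

Z ≈ 0.9446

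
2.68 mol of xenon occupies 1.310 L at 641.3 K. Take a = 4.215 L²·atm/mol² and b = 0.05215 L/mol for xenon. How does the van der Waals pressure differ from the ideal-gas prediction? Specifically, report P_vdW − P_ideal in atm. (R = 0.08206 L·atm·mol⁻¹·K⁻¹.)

ΔP ≈ -4.78 atm

Ideal: P_ideal = nRT/V = (2.68)(0.08206)(641.3)/1.310 = 107.660 atm
vdW: P = nRT/(V − nb) − a n²/V² = 141.035/1.17024 − 30.2738/1.71610 = 120.518 − 17.6410 = 102.877 atm
ΔP = 102.877 − 107.660 = -4.78 atm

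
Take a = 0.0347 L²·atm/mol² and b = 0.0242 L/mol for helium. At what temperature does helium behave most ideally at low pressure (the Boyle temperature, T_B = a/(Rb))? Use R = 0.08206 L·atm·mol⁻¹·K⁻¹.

For a van der Waals gas the second virial coefficient B₂ = b − a/(RT) vanishes at T_B = a/(Rb).
T_B = 0.0347/(0.08206×0.0242) = 0.0347/0.0019859 = 17.47 K

T_B ≈ 17.47 K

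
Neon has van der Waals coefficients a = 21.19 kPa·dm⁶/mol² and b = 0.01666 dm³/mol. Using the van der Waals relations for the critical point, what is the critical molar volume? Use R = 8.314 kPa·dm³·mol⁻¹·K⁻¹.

For a van der Waals gas, V_m,c = 3b.
V_m,c = 3×0.01666 = 0.04998 dm³/mol

V_m,c ≈ 0.04998 dm³/mol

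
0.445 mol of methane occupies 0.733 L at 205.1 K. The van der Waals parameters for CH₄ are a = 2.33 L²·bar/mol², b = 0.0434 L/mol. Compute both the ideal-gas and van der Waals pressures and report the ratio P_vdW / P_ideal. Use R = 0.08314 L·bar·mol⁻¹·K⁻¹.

P_vdW / P_ideal ≈ 0.9441

Ideal: P_ideal = nRT/V = (0.445)(0.08314)(205.1)/0.733 = 10.3522 bar
vdW: P = nRT/(V − nb) − a n²/V² = 7.58815/0.713687 − 0.461398/0.537289 = 10.6323 − 0.858752 = 9.7735 bar
Ratio = 9.7735/10.3522 = 0.9441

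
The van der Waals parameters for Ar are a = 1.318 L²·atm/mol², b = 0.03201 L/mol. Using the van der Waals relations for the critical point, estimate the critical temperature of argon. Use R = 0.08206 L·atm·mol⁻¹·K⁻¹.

T_c ≈ 148.7 K

For a van der Waals gas, T_c = 8a/(27Rb).
T_c = 8×1.318/(27×0.08206×0.03201) = 10.544/0.070922 = 148.7 K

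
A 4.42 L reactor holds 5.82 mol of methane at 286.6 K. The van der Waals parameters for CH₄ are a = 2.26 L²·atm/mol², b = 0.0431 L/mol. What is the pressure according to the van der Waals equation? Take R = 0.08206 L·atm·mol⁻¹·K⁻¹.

P ≈ 28.91 atm

P = nRT/(V − nb) − a n²/V²
nRT/(V − nb) = (5.82)(0.08206)(286.6)/(4.42 − 5.82×0.0431) = 136.88/4.1692 = 32.831 atm
a n²/V² = (2.26)(5.82)²/(4.42)² = 3.9184 atm
P = 32.831 − 3.9184 = 28.91 atm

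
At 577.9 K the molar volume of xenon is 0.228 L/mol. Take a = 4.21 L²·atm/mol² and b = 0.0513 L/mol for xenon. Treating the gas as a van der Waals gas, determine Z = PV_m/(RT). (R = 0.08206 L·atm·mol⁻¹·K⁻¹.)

P = RT/(V_m − b) − a/V_m² = (0.08206)(577.9)/(0.228 − 0.0513) − 4.21/(0.228)²
  = 47.422/0.17670 − 80.986 = 268.38 − 80.986 = 187.39 atm
Z = PV_m/(RT) = (187.39)(0.228)/((0.08206)(577.9)) = 42.725/47.422 = 0.9010

Z ≈ 0.9010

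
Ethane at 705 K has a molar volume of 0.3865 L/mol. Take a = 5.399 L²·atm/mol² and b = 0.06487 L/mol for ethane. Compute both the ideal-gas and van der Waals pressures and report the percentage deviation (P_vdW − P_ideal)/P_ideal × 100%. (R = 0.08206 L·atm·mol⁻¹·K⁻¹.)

Ideal: P_ideal = RT/V_m = (0.08206)(705)/0.3865 = 149.683 atm
vdW: P = RT/(V_m − b) − a/V_m² = 57.8523/0.321630 − 5.399/0.149382 = 179.872 − 36.1422 = 143.730 atm
% deviation = (143.730 − 149.683)/149.683 × 100% = -3.98%

-3.98 %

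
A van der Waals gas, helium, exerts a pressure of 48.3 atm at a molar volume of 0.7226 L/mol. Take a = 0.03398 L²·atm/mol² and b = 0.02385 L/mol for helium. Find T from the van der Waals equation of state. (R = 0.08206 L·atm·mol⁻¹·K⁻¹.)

T ≈ 411.8 K

T = (P + a/V_m²)(V_m − b)/R
P + a/V_m² = 48.3 + 0.03398/(0.7226)² = 48.365 atm
V_m − b = 0.7226 − 0.02385 = 0.69875 L/mol
T = (48.365)(0.69875)/0.08206 = 411.8 K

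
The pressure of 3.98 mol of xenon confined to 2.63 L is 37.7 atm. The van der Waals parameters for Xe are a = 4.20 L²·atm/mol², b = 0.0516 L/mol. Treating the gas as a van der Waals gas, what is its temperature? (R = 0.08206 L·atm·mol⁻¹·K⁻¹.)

T ≈ 351.3 K

T = (P + a n²/V²)(V − nb)/(nR)
P + a n²/V² = 37.7 + (4.20)(3.98)²/(2.63)² = 47.318 atm
V − nb = 2.63 − (3.98)(0.0516) = 2.4246 L
T = (47.318)(2.4246)/((3.98)(0.08206)) = 351.3 K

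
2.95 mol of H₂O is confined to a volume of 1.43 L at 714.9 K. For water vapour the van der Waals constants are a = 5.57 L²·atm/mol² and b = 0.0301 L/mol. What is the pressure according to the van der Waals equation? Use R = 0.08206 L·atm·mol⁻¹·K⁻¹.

P ≈ 105.3 atm

P = nRT/(V − nb) − a n²/V²
nRT/(V − nb) = (2.95)(0.08206)(714.9)/(1.43 − 2.95×0.0301) = 173.06/1.3412 = 129.03 atm
a n²/V² = (5.57)(2.95)²/(1.43)² = 23.704 atm
P = 129.03 − 23.704 = 105.3 atm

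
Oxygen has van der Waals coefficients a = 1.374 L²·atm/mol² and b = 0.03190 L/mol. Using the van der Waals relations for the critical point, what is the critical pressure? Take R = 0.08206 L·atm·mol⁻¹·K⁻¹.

For a van der Waals gas, P_c = a/(27b²).
P_c = 1.374/(27×(0.03190)²) = 1.374/0.027475 = 50.01 atm

P_c ≈ 50.01 atm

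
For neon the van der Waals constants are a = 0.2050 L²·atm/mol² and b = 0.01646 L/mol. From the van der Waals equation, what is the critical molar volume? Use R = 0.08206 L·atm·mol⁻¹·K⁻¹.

For a van der Waals gas, V_m,c = 3b.
V_m,c = 3×0.01646 = 0.04938 L/mol

V_m,c ≈ 0.04938 L/mol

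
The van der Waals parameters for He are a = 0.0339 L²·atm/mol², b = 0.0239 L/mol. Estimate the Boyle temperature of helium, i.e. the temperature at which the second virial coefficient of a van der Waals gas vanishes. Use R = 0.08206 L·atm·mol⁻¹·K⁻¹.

For a van der Waals gas the second virial coefficient B₂ = b − a/(RT) vanishes at T_B = a/(Rb).
T_B = 0.0339/(0.08206×0.0239) = 0.0339/0.0019612 = 17.29 K

T_B ≈ 17.29 K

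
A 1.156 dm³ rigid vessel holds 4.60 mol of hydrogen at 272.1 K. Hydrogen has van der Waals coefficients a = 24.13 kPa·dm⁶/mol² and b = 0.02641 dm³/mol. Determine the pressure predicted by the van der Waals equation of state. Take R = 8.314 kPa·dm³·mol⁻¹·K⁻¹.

P ≈ 9677 kPa

P = nRT/(V − nb) − a n²/V²
nRT/(V − nb) = (4.60)(8.314)(272.1)/(1.156 − 4.60×0.02641) = 10406/1.0345 = 10059 kPa
a n²/V² = (24.13)(4.60)²/(1.156)² = 382.08 kPa
P = 10059 − 382.08 = 9677 kPa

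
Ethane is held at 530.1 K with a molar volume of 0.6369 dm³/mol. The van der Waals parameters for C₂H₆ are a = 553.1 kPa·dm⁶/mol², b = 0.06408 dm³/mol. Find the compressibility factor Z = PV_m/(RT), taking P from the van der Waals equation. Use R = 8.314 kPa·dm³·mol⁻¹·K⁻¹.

Z ≈ 0.9148

P = RT/(V_m − b) − a/V_m² = (8.314)(530.1)/(0.6369 − 0.06408) − 553.1/(0.6369)²
  = 4407.3/0.57282 − 1363.5 = 7694.0 − 1363.5 = 6330.5 kPa
Z = PV_m/(RT) = (6330.5)(0.6369)/((8.314)(530.1)) = 4031.9/4407.3 = 0.9148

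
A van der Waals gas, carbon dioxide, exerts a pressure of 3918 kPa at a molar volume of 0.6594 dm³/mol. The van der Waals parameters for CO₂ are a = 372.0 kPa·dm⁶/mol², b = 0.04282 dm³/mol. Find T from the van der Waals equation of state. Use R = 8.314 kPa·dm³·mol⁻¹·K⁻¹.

T ≈ 354.0 K

T = (P + a/V_m²)(V_m − b)/R
P + a/V_m² = 3918 + 372.0/(0.6594)² = 4773.5 kPa
V_m − b = 0.6594 − 0.04282 = 0.61658 dm³/mol
T = (4773.5)(0.61658)/8.314 = 354.0 K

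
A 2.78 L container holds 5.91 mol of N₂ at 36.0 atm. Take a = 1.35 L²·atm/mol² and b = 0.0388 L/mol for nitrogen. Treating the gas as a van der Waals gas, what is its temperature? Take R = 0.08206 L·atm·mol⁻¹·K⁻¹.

T ≈ 221.4 K

T = (P + a n²/V²)(V − nb)/(nR)
P + a n²/V² = 36.0 + (1.35)(5.91)²/(2.78)² = 42.101 atm
V − nb = 2.78 − (5.91)(0.0388) = 2.5507 L
T = (42.101)(2.5507)/((5.91)(0.08206)) = 221.4 K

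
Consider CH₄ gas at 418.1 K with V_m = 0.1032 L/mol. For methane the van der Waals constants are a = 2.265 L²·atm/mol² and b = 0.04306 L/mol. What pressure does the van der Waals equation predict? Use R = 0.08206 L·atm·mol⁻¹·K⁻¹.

P ≈ 357.8 atm

P = RT/(V_m − b) − a/V_m²
RT/(V_m − b) = (0.08206)(418.1)/(0.1032 − 0.04306) = 34.309/0.060140 = 570.49 atm
a/V_m² = 2.265/(0.1032)² = 212.67 atm
P = 570.49 − 212.67 = 357.8 atm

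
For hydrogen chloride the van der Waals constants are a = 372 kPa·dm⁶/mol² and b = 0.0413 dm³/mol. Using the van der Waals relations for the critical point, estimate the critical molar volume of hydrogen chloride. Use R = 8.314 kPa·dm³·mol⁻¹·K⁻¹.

V_m,c ≈ 0.1239 dm³/mol

For a van der Waals gas, V_m,c = 3b.
V_m,c = 3×0.0413 = 0.1239 dm³/mol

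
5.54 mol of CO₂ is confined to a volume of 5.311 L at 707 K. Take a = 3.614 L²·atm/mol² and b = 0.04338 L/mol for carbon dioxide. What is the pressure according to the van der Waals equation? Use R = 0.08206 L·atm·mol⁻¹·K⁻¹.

P = nRT/(V − nb) − a n²/V²
nRT/(V − nb) = (5.54)(0.08206)(707)/(5.311 − 5.54×0.04338) = 321.41/5.0707 = 63.386 atm
a n²/V² = (3.614)(5.54)²/(5.311)² = 3.9324 atm
P = 63.386 − 3.9324 = 59.45 atm

P ≈ 59.45 atm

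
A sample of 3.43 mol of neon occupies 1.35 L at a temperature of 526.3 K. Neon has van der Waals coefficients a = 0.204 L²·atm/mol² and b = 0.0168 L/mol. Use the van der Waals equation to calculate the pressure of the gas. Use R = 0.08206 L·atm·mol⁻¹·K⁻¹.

P ≈ 113.3 atm

P = nRT/(V − nb) − a n²/V²
nRT/(V − nb) = (3.43)(0.08206)(526.3)/(1.35 − 3.43×0.0168) = 148.14/1.2924 = 114.62 atm
a n²/V² = (0.204)(3.43)²/(1.35)² = 1.3169 atm
P = 114.62 − 1.3169 = 113.3 atm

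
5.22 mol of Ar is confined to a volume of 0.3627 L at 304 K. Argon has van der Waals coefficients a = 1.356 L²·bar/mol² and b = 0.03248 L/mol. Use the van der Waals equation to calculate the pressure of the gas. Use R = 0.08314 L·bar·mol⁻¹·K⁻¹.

P ≈ 402.2 bar

P = nRT/(V − nb) − a n²/V²
nRT/(V − nb) = (5.22)(0.08314)(304)/(0.3627 − 5.22×0.03248) = 131.93/0.19315 = 683.04 bar
a n²/V² = (1.356)(5.22)²/(0.3627)² = 280.87 bar
P = 683.04 − 280.87 = 402.2 bar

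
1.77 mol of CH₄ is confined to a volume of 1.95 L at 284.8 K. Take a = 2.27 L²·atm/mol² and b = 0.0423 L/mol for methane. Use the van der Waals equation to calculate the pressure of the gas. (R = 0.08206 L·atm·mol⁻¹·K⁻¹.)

P ≈ 20.19 atm

P = nRT/(V − nb) − a n²/V²
nRT/(V − nb) = (1.77)(0.08206)(284.8)/(1.95 − 1.77×0.0423) = 41.366/1.8751 = 22.061 atm
a n²/V² = (2.27)(1.77)²/(1.95)² = 1.8703 atm
P = 22.061 − 1.8703 = 20.19 atm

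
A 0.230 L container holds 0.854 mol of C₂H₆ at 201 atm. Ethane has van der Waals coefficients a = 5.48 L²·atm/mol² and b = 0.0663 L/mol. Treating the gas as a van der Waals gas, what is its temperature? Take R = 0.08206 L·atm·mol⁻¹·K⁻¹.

T = (P + a n²/V²)(V − nb)/(nR)
P + a n²/V² = 201 + (5.48)(0.854)²/(0.230)² = 276.55 atm
V − nb = 0.230 − (0.854)(0.0663) = 0.17338 L
T = (276.55)(0.17338)/((0.854)(0.08206)) = 684.2 K

T ≈ 684.2 K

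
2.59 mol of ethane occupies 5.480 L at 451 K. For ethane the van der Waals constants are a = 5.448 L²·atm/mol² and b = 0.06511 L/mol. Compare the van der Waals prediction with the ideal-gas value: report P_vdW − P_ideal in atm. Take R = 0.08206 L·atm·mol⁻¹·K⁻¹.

Ideal: P_ideal = nRT/V = (2.59)(0.08206)(451)/5.480 = 17.4915 atm
vdW: P = nRT/(V − nb) − a n²/V² = 95.8535/5.31137 − 36.5457/30.0304 = 18.0469 − 1.21696 = 16.8299 atm
ΔP = 16.8299 − 17.4915 = -0.662 atm

ΔP ≈ -0.662 atm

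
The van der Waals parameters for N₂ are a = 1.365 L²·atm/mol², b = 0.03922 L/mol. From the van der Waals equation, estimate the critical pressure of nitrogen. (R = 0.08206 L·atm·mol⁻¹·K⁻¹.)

For a van der Waals gas, P_c = a/(27b²).
P_c = 1.365/(27×(0.03922)²) = 1.365/0.041532 = 32.87 atm

P_c ≈ 32.87 atm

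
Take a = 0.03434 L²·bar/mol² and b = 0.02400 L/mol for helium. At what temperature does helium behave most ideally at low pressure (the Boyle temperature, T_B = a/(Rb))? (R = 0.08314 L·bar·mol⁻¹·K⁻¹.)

T_B ≈ 17.21 K

For a van der Waals gas the second virial coefficient B₂ = b − a/(RT) vanishes at T_B = a/(Rb).
T_B = 0.03434/(0.08314×0.02400) = 0.03434/0.0019954 = 17.21 K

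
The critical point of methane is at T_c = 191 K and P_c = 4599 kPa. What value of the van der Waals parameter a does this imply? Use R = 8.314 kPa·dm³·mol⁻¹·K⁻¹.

a ≈ 231.3 kPa·dm⁶/mol²

From T_c = 8a/(27Rb) and P_c = a/(27b²): a = 27 R² T_c²/(64 P_c).
a = 27×(8.314)²×(191)²/(64×4599) = 68084858/294336 = 231.3 kPa·dm⁶/mol²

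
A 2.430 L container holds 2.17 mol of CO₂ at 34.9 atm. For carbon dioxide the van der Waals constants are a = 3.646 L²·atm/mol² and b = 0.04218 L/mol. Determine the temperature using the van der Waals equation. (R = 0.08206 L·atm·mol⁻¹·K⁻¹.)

T = (P + a n²/V²)(V − nb)/(nR)
P + a n²/V² = 34.9 + (3.646)(2.17)²/(2.430)² = 37.808 atm
V − nb = 2.430 − (2.17)(0.04218) = 2.3385 L
T = (37.808)(2.3385)/((2.17)(0.08206)) = 496.5 K

T ≈ 496.5 K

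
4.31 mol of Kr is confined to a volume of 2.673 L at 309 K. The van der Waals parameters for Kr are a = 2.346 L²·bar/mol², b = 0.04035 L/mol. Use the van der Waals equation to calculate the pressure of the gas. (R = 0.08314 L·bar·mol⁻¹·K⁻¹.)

P = nRT/(V − nb) − a n²/V²
nRT/(V − nb) = (4.31)(0.08314)(309)/(2.673 − 4.31×0.04035) = 110.73/2.4991 = 44.308 bar
a n²/V² = (2.346)(4.31)²/(2.673)² = 6.0994 bar
P = 44.308 − 6.0994 = 38.21 bar

P ≈ 38.21 bar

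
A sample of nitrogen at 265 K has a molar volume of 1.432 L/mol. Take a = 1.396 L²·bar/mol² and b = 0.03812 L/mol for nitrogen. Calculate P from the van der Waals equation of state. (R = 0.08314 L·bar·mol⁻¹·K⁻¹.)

P ≈ 15.13 bar

P = RT/(V_m − b) − a/V_m²
RT/(V_m − b) = (0.08314)(265)/(1.432 − 0.03812) = 22.032/1.3939 = 15.806 bar
a/V_m² = 1.396/(1.432)² = 0.68077 bar
P = 15.806 − 0.68077 = 15.13 bar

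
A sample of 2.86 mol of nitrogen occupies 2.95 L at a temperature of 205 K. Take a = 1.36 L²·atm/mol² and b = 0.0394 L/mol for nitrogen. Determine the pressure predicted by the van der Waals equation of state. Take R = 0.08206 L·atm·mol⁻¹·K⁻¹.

P = nRT/(V − nb) − a n²/V²
nRT/(V − nb) = (2.86)(0.08206)(205)/(2.95 − 2.86×0.0394) = 48.112/2.8373 = 16.957 atm
a n²/V² = (1.36)(2.86)²/(2.95)² = 1.2783 atm
P = 16.957 − 1.2783 = 15.68 atm

P ≈ 15.68 atm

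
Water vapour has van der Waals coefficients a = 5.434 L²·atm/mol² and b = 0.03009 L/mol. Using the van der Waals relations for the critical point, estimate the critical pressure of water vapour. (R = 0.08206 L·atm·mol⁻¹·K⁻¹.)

For a van der Waals gas, P_c = a/(27b²).
P_c = 5.434/(27×(0.03009)²) = 5.434/0.024446 = 222.3 atm

P_c ≈ 222.3 atm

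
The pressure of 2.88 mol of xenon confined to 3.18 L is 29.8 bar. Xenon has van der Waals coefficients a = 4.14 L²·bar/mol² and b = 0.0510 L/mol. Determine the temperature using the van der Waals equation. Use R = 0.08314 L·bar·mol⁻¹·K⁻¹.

T ≈ 420.5 K

T = (P + a n²/V²)(V − nb)/(nR)
P + a n²/V² = 29.8 + (4.14)(2.88)²/(3.18)² = 33.196 bar
V − nb = 3.18 − (2.88)(0.0510) = 3.0331 L
T = (33.196)(3.0331)/((2.88)(0.08314)) = 420.5 K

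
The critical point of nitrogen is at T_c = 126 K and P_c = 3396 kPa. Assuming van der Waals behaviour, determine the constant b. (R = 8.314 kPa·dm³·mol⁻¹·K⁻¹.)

b ≈ 0.03856 dm³/mol

From T_c = 8a/(27Rb) and P_c = a/(27b²): b = R T_c/(8 P_c).
b = (8.314)(126)/(8×3396) = 1047.6/27168 = 0.03856 dm³/mol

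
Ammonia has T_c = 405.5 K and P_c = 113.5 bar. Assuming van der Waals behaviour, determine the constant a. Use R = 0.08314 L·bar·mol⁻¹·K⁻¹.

a ≈ 4.225 L²·bar/mol²

From T_c = 8a/(27Rb) and P_c = a/(27b²): a = 27 R² T_c²/(64 P_c).
a = 27×(0.08314)²×(405.5)²/(64×113.5) = 30688/7264.0 = 4.225 L²·bar/mol²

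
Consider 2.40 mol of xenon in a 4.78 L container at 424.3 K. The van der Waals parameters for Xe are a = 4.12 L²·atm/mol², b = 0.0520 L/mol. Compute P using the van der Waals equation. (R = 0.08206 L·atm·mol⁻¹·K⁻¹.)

P = nRT/(V − nb) − a n²/V²
nRT/(V − nb) = (2.40)(0.08206)(424.3)/(4.78 − 2.40×0.0520) = 83.563/4.6552 = 17.950 atm
a n²/V² = (4.12)(2.40)²/(4.78)² = 1.0386 atm
P = 17.950 − 1.0386 = 16.91 atm

P ≈ 16.91 atm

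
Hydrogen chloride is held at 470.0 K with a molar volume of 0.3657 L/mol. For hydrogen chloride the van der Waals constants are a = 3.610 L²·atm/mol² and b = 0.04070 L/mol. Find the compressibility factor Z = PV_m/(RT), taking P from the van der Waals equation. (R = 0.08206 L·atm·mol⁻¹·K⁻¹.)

Z ≈ 0.8693

P = RT/(V_m − b) − a/V_m² = (0.08206)(470.0)/(0.3657 − 0.04070) − 3.610/(0.3657)²
  = 38.568/0.32500 − 26.993 = 118.67 − 26.993 = 91.68 atm
Z = PV_m/(RT) = (91.68)(0.3657)/((0.08206)(470.0)) = 33.527/38.568 = 0.8693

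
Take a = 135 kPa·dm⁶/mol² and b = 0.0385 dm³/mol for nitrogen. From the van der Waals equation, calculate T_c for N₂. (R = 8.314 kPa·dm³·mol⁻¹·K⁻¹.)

For a van der Waals gas, T_c = 8a/(27Rb).
T_c = 8×135/(27×8.314×0.0385) = 1080.0/8.6424 = 125.0 K

T_c ≈ 125.0 K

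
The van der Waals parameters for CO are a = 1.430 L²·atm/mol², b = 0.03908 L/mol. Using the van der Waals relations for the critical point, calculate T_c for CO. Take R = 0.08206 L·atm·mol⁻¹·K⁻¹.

For a van der Waals gas, T_c = 8a/(27Rb).
T_c = 8×1.430/(27×0.08206×0.03908) = 11.440/0.086586 = 132.1 K

T_c ≈ 132.1 K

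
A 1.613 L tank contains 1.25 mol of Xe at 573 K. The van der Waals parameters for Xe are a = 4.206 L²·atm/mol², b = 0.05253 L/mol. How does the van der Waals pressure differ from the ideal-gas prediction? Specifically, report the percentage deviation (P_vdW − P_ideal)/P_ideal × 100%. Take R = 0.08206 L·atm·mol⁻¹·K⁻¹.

Ideal: P_ideal = nRT/V = (1.25)(0.08206)(573)/1.613 = 36.4386 atm
vdW: P = nRT/(V − nb) − a n²/V² = 58.7755/1.54734 − 6.57188/2.60177 = 37.9849 − 2.52593 = 35.4590 atm
% deviation = (35.4590 − 36.4386)/36.4386 × 100% = -2.69%

-2.69 %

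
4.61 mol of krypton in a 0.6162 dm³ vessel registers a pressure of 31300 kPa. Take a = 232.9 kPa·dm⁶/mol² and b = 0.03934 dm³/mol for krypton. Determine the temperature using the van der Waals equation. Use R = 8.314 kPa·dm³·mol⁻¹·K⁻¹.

T = (P + a n²/V²)(V − nb)/(nR)
P + a n²/V² = 31300 + (232.9)(4.61)²/(0.6162)² = 44336 kPa
V − nb = 0.6162 − (4.61)(0.03934) = 0.43484 dm³
T = (44336)(0.43484)/((4.61)(8.314)) = 503.0 K

T ≈ 503.0 K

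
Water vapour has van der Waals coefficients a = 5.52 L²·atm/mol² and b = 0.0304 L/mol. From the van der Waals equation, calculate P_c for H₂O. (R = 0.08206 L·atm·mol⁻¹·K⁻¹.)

For a van der Waals gas, P_c = a/(27b²).
P_c = 5.52/(27×(0.0304)²) = 5.52/0.024952 = 221.2 atm

P_c ≈ 221.2 atm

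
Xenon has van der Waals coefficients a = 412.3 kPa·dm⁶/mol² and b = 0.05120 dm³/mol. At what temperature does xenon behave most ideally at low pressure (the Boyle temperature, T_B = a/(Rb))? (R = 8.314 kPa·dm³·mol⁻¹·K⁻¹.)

For a van der Waals gas the second virial coefficient B₂ = b − a/(RT) vanishes at T_B = a/(Rb).
T_B = 412.3/(8.314×0.05120) = 412.3/0.42568 = 968.6 K

T_B ≈ 968.6 K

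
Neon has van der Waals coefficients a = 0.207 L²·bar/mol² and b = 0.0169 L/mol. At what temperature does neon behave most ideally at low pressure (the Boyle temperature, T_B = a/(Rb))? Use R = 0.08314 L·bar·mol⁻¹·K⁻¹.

For a van der Waals gas the second virial coefficient B₂ = b − a/(RT) vanishes at T_B = a/(Rb).
T_B = 0.207/(0.08314×0.0169) = 0.207/0.0014051 = 147.3 K

T_B ≈ 147.3 K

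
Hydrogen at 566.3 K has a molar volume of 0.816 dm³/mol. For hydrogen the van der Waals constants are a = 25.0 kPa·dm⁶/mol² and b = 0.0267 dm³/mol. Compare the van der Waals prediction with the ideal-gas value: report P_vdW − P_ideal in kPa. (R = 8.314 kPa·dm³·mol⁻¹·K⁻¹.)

ΔP ≈ 157.6 kPa

Ideal: P_ideal = RT/V_m = (8.314)(566.3)/0.816 = 5769.88 kPa
vdW: P = RT/(V_m − b) − a/V_m² = 4708.22/0.789300 − 25.0/0.665856 = 5965.06 − 37.5457 = 5927.51 kPa
ΔP = 5927.51 − 5769.88 = 157.6 kPa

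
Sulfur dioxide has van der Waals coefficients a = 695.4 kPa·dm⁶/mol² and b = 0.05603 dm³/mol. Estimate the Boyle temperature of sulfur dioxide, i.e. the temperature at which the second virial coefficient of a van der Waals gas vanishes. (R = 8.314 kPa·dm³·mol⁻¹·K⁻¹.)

For a van der Waals gas the second virial coefficient B₂ = b − a/(RT) vanishes at T_B = a/(Rb).
T_B = 695.4/(8.314×0.05603) = 695.4/0.46583 = 1493 K

T_B ≈ 1493 K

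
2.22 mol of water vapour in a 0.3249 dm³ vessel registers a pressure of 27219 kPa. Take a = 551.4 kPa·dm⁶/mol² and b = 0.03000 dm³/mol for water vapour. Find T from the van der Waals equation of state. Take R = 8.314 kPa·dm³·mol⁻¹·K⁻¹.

T ≈ 741.2 K

T = (P + a n²/V²)(V − nb)/(nR)
P + a n²/V² = 27219 + (551.4)(2.22)²/(0.3249)² = 52963 kPa
V − nb = 0.3249 − (2.22)(0.03000) = 0.25830 dm³
T = (52963)(0.25830)/((2.22)(8.314)) = 741.2 K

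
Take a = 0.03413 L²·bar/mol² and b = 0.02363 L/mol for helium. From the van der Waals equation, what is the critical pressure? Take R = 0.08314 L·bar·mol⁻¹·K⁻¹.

For a van der Waals gas, P_c = a/(27b²).
P_c = 0.03413/(27×(0.02363)²) = 0.03413/0.015076 = 2.264 bar

P_c ≈ 2.264 bar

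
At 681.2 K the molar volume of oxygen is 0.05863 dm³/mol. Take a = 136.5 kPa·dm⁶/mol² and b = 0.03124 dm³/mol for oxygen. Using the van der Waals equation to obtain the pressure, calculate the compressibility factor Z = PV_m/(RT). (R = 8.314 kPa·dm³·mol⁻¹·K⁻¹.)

Z ≈ 1.729

P = RT/(V_m − b) − a/V_m² = (8.314)(681.2)/(0.05863 − 0.03124) − 136.5/(0.05863)²
  = 5663.5/0.027390 − 39709 = 206773 − 39709 = 167064 kPa
Z = PV_m/(RT) = (167064)(0.05863)/((8.314)(681.2)) = 9795.0/5663.5 = 1.729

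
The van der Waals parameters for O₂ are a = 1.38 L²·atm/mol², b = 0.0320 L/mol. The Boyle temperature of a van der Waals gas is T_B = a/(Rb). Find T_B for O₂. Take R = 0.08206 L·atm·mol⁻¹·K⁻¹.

T_B ≈ 525.5 K

For a van der Waals gas the second virial coefficient B₂ = b − a/(RT) vanishes at T_B = a/(Rb).
T_B = 1.38/(0.08206×0.0320) = 1.38/0.0026259 = 525.5 K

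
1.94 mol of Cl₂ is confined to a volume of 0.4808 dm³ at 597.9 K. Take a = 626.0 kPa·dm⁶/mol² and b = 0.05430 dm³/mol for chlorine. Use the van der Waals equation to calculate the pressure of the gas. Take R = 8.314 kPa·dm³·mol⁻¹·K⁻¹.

P ≈ 15493 kPa

P = nRT/(V − nb) − a n²/V²
nRT/(V − nb) = (1.94)(8.314)(597.9)/(0.4808 − 1.94×0.05430) = 9643.6/0.37546 = 25685 kPa
a n²/V² = (626.0)(1.94)²/(0.4808)² = 10192 kPa
P = 25685 − 10192 = 15493 kPa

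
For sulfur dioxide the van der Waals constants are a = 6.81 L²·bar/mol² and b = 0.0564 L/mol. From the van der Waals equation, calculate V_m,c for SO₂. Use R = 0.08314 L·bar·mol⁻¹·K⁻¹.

For a van der Waals gas, V_m,c = 3b.
V_m,c = 3×0.0564 = 0.1692 L/mol

V_m,c ≈ 0.1692 L/mol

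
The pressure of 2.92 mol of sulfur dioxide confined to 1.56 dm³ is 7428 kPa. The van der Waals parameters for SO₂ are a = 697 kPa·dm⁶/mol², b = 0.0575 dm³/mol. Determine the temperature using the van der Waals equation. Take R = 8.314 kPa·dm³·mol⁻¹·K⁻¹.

T ≈ 566.0 K

T = (P + a n²/V²)(V − nb)/(nR)
P + a n²/V² = 7428 + (697)(2.92)²/(1.56)² = 9870.0 kPa
V − nb = 1.56 − (2.92)(0.0575) = 1.3921 dm³
T = (9870.0)(1.3921)/((2.92)(8.314)) = 566.0 K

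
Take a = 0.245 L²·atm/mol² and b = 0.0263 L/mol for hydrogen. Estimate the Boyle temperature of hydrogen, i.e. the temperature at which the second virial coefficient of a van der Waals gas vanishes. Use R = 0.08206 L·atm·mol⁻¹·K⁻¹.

T_B ≈ 113.5 K

For a van der Waals gas the second virial coefficient B₂ = b − a/(RT) vanishes at T_B = a/(Rb).
T_B = 0.245/(0.08206×0.0263) = 0.245/0.0021582 = 113.5 K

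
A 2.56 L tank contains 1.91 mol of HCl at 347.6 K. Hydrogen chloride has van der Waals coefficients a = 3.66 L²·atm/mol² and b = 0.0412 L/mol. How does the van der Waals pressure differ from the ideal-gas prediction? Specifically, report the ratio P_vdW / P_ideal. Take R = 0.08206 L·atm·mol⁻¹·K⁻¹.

P_vdW / P_ideal ≈ 0.9360

Ideal: P_ideal = nRT/V = (1.91)(0.08206)(347.6)/2.56 = 21.2816 atm
vdW: P = nRT/(V − nb) − a n²/V² = 54.4809/2.48131 − 13.3520/6.55360 = 21.9565 − 2.03735 = 19.9192 atm
Ratio = 19.9192/21.2816 = 0.9360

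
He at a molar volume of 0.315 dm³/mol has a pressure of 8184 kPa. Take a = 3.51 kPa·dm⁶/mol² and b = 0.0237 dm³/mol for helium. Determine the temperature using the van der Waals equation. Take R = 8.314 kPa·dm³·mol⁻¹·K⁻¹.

T ≈ 288.0 K

T = (P + a/V_m²)(V_m − b)/R
P + a/V_m² = 8184 + 3.51/(0.315)² = 8219.4 kPa
V_m − b = 0.315 − 0.0237 = 0.29130 dm³/mol
T = (8219.4)(0.29130)/8.314 = 288.0 K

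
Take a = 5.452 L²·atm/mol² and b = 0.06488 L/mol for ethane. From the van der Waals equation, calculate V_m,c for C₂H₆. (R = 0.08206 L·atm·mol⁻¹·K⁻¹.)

V_m,c ≈ 0.1946 L/mol

For a van der Waals gas, V_m,c = 3b.
V_m,c = 3×0.06488 = 0.1946 L/mol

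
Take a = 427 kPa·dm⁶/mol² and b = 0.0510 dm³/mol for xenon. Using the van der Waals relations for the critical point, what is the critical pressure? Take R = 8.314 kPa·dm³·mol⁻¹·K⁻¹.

P_c ≈ 6080 kPa

For a van der Waals gas, P_c = a/(27b²).
P_c = 427/(27×(0.0510)²) = 427/0.070227 = 6080 kPa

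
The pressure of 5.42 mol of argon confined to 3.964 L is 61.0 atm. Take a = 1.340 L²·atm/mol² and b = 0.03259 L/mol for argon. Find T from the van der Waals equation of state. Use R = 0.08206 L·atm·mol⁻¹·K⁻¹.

T = (P + a n²/V²)(V − nb)/(nR)
P + a n²/V² = 61.0 + (1.340)(5.42)²/(3.964)² = 63.505 atm
V − nb = 3.964 − (5.42)(0.03259) = 3.7874 L
T = (63.505)(3.7874)/((5.42)(0.08206)) = 540.8 K

T ≈ 540.8 K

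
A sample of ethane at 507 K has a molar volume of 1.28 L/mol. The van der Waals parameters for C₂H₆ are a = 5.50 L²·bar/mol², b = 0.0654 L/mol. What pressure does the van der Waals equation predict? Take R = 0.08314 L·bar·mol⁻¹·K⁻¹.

P ≈ 31.35 bar

P = RT/(V_m − b) − a/V_m²
RT/(V_m − b) = (0.08314)(507)/(1.28 − 0.0654) = 42.152/1.2146 = 34.704 bar
a/V_m² = 5.50/(1.28)² = 3.3569 bar
P = 34.704 − 3.3569 = 31.35 bar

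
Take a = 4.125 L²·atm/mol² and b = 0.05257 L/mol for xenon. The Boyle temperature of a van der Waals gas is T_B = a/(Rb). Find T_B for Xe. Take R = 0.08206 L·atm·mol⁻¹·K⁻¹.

T_B ≈ 956.2 K

For a van der Waals gas the second virial coefficient B₂ = b − a/(RT) vanishes at T_B = a/(Rb).
T_B = 4.125/(0.08206×0.05257) = 4.125/0.0043139 = 956.2 K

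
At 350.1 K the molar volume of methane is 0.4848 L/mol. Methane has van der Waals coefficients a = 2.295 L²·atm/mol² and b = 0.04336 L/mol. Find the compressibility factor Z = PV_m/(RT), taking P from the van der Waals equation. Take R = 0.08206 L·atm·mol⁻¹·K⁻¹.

Z ≈ 0.9334

P = RT/(V_m − b) − a/V_m² = (0.08206)(350.1)/(0.4848 − 0.04336) − 2.295/(0.4848)²
  = 28.729/0.44144 − 9.7647 = 65.080 − 9.7647 = 55.315 atm
Z = PV_m/(RT) = (55.315)(0.4848)/((0.08206)(350.1)) = 26.817/28.729 = 0.9334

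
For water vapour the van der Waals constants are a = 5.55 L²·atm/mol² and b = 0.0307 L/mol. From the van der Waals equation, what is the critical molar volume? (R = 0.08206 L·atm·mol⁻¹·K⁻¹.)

For a van der Waals gas, V_m,c = 3b.
V_m,c = 3×0.0307 = 0.09210 L/mol

V_m,c ≈ 0.09210 L/mol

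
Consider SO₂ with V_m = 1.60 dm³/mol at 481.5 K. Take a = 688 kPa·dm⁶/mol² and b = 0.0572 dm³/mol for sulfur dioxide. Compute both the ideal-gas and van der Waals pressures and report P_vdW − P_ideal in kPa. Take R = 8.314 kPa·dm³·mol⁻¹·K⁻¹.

ΔP ≈ -176.0 kPa

Ideal: P_ideal = RT/V_m = (8.314)(481.5)/1.60 = 2501.99 kPa
vdW: P = RT/(V_m − b) − a/V_m² = 4003.19/1.54280 − 688/2.56000 = 2594.76 − 268.750 = 2326.01 kPa
ΔP = 2326.01 − 2501.99 = -176.0 kPa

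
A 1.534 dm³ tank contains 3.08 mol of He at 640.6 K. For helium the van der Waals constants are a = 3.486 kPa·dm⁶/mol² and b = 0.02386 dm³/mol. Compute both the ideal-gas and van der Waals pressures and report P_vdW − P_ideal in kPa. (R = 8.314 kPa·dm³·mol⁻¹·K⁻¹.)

Ideal: P_ideal = nRT/V = (3.08)(8.314)(640.6)/1.534 = 10693.6 kPa
vdW: P = nRT/(V − nb) − a n²/V² = 16403.9/1.46051 − 33.0696/2.35316 = 11231.6 − 14.0533 = 11217.5 kPa
ΔP = 11217.5 − 10693.6 = 524 kPa

ΔP ≈ 524 kPa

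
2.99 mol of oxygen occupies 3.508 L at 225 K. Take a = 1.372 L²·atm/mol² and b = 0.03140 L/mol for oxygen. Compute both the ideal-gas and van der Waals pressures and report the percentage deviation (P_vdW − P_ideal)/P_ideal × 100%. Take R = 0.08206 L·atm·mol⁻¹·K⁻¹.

-3.58 %

Ideal: P_ideal = nRT/V = (2.99)(0.08206)(225)/3.508 = 15.7371 atm
vdW: P = nRT/(V − nb) − a n²/V² = 55.2059/3.41411 − 12.2658/12.3061 = 16.1699 − 0.996725 = 15.1732 atm
% deviation = (15.1732 − 15.7371)/15.7371 × 100% = -3.58%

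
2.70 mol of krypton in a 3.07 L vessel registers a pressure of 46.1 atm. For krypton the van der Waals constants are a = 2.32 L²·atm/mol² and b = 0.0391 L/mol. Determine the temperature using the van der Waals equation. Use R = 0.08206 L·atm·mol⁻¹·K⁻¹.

T = (P + a n²/V²)(V − nb)/(nR)
P + a n²/V² = 46.1 + (2.32)(2.70)²/(3.07)² = 47.894 atm
V − nb = 3.07 − (2.70)(0.0391) = 2.9644 L
T = (47.894)(2.9644)/((2.70)(0.08206)) = 640.8 K

T ≈ 640.8 K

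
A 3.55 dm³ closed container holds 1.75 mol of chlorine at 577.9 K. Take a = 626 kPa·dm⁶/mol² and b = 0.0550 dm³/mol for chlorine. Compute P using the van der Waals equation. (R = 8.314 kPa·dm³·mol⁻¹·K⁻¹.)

P = nRT/(V − nb) − a n²/V²
nRT/(V − nb) = (1.75)(8.314)(577.9)/(3.55 − 1.75×0.0550) = 8408.2/3.4538 = 2434.5 kPa
a n²/V² = (626)(1.75)²/(3.55)² = 152.12 kPa
P = 2434.5 − 152.12 = 2282 kPa

P ≈ 2282 kPa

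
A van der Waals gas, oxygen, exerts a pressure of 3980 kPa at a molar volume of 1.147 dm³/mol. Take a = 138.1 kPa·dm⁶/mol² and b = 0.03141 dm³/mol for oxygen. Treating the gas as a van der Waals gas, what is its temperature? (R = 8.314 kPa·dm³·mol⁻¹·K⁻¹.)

T ≈ 548.1 K

T = (P + a/V_m²)(V_m − b)/R
P + a/V_m² = 3980 + 138.1/(1.147)² = 4085.0 kPa
V_m − b = 1.147 − 0.03141 = 1.1156 dm³/mol
T = (4085.0)(1.1156)/8.314 = 548.1 K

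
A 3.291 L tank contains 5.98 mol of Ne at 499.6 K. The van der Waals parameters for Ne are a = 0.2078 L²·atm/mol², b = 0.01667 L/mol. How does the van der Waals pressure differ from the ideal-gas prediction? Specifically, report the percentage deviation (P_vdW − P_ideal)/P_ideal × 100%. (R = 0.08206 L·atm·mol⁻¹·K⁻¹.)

2.20 %

Ideal: P_ideal = nRT/V = (5.98)(0.08206)(499.6)/3.291 = 74.4950 atm
vdW: P = nRT/(V − nb) − a n²/V² = 245.163/3.19131 − 7.43101/10.8307 = 76.8221 − 0.686106 = 76.1360 atm
% deviation = (76.1360 − 74.4950)/74.4950 × 100% = 2.20%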